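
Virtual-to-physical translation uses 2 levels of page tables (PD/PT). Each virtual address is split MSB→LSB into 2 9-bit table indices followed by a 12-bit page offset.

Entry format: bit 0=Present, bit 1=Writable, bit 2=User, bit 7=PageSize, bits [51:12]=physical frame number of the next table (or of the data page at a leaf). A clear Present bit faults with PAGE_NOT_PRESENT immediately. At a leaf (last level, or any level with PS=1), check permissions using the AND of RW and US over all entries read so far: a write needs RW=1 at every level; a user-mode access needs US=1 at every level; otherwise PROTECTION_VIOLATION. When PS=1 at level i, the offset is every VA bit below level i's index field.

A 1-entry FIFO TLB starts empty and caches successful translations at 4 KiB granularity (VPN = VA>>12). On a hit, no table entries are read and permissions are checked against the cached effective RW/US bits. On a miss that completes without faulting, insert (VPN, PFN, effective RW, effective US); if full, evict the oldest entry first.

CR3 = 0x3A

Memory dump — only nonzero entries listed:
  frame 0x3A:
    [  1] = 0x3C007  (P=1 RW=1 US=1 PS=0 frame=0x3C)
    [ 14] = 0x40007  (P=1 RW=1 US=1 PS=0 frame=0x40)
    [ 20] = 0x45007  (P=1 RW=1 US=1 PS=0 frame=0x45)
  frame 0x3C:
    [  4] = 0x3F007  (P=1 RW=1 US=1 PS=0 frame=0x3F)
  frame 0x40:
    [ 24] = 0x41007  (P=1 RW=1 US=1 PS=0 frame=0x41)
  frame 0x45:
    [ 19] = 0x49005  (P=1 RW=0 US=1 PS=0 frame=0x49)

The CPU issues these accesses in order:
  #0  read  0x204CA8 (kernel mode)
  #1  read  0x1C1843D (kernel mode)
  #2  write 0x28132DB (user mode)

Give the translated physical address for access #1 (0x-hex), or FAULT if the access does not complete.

Walk each access:
#0 VA=0x204CA8 (r,kernel):
  [0] read 0x3A idx=1: raw=0x3C007 flags P=1 W=1 U=1 S=0
  [1] read 0x3C idx=4: raw=0x3F007 flags P=1 W=1 U=1 S=0
  ✓ 0x3FCA8  — 2 lookups
#1 VA=0x1C1843D (r,kernel):
  [0] read 0x3A idx=14: raw=0x40007 flags P=1 W=1 U=1 S=0
  [1] read 0x40 idx=24: raw=0x41007 flags P=1 W=1 U=1 S=0
  ✓ 0x4143D  — 2 lookups
#2 VA=0x28132DB (w,user):
  [0] read 0x3A idx=20: raw=0x45007 flags P=1 W=1 U=1 S=0
  [1] read 0x45 idx=19: raw=0x49005 flags P=1 W=0 U=1 S=0
  ✗ PROTECTION_VIOLATION  [2 reads]

Access #1 PA: 0x4143D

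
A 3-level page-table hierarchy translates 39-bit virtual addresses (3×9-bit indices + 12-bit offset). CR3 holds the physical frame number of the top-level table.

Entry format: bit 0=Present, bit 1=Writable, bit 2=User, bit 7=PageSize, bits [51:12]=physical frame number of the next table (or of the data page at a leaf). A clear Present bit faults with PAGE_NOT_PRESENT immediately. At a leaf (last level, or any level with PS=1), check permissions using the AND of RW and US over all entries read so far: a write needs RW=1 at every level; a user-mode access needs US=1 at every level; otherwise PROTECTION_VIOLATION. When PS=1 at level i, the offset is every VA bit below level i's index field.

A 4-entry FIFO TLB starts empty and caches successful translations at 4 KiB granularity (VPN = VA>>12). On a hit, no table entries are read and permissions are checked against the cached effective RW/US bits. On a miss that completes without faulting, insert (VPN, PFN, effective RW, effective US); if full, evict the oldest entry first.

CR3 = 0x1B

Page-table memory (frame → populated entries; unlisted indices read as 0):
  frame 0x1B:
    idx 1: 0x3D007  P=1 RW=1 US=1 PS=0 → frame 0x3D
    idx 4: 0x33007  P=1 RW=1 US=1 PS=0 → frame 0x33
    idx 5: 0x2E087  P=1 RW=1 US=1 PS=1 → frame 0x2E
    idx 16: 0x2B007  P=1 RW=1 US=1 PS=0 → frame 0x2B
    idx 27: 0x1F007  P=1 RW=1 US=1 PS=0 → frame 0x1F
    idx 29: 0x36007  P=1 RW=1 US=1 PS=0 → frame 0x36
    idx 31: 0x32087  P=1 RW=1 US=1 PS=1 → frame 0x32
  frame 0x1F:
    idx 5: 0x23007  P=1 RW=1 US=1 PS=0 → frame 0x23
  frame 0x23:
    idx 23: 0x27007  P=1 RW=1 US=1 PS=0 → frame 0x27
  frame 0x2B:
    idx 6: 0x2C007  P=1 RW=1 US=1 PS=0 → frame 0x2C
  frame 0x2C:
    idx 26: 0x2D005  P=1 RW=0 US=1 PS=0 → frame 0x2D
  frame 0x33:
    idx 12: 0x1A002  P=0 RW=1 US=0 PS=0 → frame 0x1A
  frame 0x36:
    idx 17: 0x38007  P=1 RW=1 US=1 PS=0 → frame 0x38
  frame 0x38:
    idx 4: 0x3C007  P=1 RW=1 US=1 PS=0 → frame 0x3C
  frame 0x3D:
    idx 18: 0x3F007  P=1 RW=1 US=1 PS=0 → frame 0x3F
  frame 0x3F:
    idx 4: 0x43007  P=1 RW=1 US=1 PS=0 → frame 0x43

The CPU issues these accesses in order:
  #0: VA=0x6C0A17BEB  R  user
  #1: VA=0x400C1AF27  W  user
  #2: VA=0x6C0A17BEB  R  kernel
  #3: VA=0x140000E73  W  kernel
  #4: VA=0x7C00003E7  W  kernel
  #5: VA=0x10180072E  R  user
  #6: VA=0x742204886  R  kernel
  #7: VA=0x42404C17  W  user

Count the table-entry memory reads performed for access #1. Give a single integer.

Walk each access:
#0 VA=0x6C0A17BEB (r,user):
  lvl0: tbl 0x1B, slot 27 ⇒ 0x1F007 (P1/RW1/US1/PS0)
  lvl1: tbl 0x1F, slot 5 ⇒ 0x23007 (P1/RW1/US1/PS0)
  lvl2: tbl 0x23, slot 23 ⇒ 0x27007 (P1/RW1/US1/PS0)
  → PA=0x27BEB  (3 entries read)
#1 VA=0x400C1AF27 (w,user):
  lvl0: tbl 0x1B, slot 16 ⇒ 0x2B007 (P1/RW1/US1/PS0)
  lvl1: tbl 0x2B, slot 6 ⇒ 0x2C007 (P1/RW1/US1/PS0)
  lvl2: tbl 0x2C, slot 26 ⇒ 0x2D005 (P1/RW0/US1/PS0)
  → PROTECTION_VIOLATION  (3 entries read)
#2 VA=0x6C0A17BEB (r,kernel):
  TLB hit vpn=0x6C0A17 → PA=0x27BEB
#3 VA=0x140000E73 (w,kernel):
  lvl0: tbl 0x1B, slot 5 ⇒ 0x2E087 (P1/RW1/US1/PS1)
  → PA=0x2EE73 (huge @L0)  (1 entries read)
#4 VA=0x7C00003E7 (w,kernel):
  lvl0: tbl 0x1B, slot 31 ⇒ 0x32087 (P1/RW1/US1/PS1)
  → PA=0x323E7 (huge @L0)  (1 entries read)
#5 VA=0x10180072E (r,user):
  lvl0: tbl 0x1B, slot 4 ⇒ 0x33007 (P1/RW1/US1/PS0)
  lvl1: tbl 0x33, slot 12 ⇒ 0x1A002 (P0/RW1/US0/PS0)
  → PAGE_NOT_PRESENT  (2 entries read)
#6 VA=0x742204886 (r,kernel):
  lvl0: tbl 0x1B, slot 29 ⇒ 0x36007 (P1/RW1/US1/PS0)
  lvl1: tbl 0x36, slot 17 ⇒ 0x38007 (P1/RW1/US1/PS0)
  lvl2: tbl 0x38, slot 4 ⇒ 0x3C007 (P1/RW1/US1/PS0)
  → PA=0x3C886  (3 entries read)
#7 VA=0x42404C17 (w,user):
  lvl0: tbl 0x1B, slot 1 ⇒ 0x3D007 (P1/RW1/US1/PS0)
  lvl1: tbl 0x3D, slot 18 ⇒ 0x3F007 (P1/RW1/US1/PS0)
  lvl2: tbl 0x3F, slot 4 ⇒ 0x43007 (P1/RW1/US1/PS0)
  → PA=0x43C17  (3 entries read)

Entries read for #1: 3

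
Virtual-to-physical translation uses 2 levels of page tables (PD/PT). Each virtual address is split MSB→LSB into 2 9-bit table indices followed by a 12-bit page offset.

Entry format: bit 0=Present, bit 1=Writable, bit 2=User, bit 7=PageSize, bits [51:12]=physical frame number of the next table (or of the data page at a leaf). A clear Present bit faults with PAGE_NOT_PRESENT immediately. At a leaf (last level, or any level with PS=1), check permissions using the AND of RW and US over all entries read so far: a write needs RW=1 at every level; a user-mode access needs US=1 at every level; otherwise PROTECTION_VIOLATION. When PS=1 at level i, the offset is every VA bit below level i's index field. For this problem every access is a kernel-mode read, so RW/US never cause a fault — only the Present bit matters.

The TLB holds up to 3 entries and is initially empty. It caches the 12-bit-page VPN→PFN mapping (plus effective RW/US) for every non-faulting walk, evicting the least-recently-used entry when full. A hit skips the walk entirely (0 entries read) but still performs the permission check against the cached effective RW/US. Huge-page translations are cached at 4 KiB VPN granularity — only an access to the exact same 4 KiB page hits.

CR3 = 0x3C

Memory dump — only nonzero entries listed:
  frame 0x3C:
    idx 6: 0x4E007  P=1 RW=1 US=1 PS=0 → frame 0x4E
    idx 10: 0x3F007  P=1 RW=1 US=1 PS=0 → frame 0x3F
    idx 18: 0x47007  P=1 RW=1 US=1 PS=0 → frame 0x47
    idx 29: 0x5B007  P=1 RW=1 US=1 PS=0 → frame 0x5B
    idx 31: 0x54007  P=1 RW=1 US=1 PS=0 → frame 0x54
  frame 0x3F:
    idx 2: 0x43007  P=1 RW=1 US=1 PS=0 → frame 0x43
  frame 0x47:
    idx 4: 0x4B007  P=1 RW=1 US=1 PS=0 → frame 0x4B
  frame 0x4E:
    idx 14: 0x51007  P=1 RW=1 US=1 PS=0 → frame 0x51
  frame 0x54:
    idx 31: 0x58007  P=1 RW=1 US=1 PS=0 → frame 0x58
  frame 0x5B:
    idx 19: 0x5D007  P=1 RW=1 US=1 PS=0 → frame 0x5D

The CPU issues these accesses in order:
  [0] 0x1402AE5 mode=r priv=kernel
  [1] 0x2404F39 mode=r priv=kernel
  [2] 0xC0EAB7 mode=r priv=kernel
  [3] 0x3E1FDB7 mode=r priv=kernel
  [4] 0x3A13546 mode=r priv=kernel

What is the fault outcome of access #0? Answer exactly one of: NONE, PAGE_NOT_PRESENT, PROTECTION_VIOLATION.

Per-access translation:
#0 VA=0x1402AE5 (r,kernel):
  L0 @0x3C[10] → 0x3F007  P=1,RW=1,US=1,PS=0
  L1 @0x3F[2] → 0x43007  P=1,RW=1,US=1,PS=0
  ✓ 0x43AE5  — 2 lookups
#1 VA=0x2404F39 (r,kernel):
  L0 @0x3C[18] → 0x47007  P=1,RW=1,US=1,PS=0
  L1 @0x47[4] → 0x4B007  P=1,RW=1,US=1,PS=0
  ✓ 0x4BF39  — 2 lookups
#2 VA=0xC0EAB7 (r,kernel):
  L0 @0x3C[6] → 0x4E007  P=1,RW=1,US=1,PS=0
  L1 @0x4E[14] → 0x51007  P=1,RW=1,US=1,PS=0
  ✓ 0x51AB7  — 2 lookups
#3 VA=0x3E1FDB7 (r,kernel):
  L0 @0x3C[31] → 0x54007  P=1,RW=1,US=1,PS=0
  L1 @0x54[31] → 0x58007  P=1,RW=1,US=1,PS=0
  ✓ 0x58DB7  — 2 lookups
#4 VA=0x3A13546 (r,kernel):
  L0 @0x3C[29] → 0x5B007  P=1,RW=1,US=1,PS=0
  L1 @0x5B[19] → 0x5D007  P=1,RW=1,US=1,PS=0
  ✓ 0x5D546  — 2 lookups

Access #0 fault: NONE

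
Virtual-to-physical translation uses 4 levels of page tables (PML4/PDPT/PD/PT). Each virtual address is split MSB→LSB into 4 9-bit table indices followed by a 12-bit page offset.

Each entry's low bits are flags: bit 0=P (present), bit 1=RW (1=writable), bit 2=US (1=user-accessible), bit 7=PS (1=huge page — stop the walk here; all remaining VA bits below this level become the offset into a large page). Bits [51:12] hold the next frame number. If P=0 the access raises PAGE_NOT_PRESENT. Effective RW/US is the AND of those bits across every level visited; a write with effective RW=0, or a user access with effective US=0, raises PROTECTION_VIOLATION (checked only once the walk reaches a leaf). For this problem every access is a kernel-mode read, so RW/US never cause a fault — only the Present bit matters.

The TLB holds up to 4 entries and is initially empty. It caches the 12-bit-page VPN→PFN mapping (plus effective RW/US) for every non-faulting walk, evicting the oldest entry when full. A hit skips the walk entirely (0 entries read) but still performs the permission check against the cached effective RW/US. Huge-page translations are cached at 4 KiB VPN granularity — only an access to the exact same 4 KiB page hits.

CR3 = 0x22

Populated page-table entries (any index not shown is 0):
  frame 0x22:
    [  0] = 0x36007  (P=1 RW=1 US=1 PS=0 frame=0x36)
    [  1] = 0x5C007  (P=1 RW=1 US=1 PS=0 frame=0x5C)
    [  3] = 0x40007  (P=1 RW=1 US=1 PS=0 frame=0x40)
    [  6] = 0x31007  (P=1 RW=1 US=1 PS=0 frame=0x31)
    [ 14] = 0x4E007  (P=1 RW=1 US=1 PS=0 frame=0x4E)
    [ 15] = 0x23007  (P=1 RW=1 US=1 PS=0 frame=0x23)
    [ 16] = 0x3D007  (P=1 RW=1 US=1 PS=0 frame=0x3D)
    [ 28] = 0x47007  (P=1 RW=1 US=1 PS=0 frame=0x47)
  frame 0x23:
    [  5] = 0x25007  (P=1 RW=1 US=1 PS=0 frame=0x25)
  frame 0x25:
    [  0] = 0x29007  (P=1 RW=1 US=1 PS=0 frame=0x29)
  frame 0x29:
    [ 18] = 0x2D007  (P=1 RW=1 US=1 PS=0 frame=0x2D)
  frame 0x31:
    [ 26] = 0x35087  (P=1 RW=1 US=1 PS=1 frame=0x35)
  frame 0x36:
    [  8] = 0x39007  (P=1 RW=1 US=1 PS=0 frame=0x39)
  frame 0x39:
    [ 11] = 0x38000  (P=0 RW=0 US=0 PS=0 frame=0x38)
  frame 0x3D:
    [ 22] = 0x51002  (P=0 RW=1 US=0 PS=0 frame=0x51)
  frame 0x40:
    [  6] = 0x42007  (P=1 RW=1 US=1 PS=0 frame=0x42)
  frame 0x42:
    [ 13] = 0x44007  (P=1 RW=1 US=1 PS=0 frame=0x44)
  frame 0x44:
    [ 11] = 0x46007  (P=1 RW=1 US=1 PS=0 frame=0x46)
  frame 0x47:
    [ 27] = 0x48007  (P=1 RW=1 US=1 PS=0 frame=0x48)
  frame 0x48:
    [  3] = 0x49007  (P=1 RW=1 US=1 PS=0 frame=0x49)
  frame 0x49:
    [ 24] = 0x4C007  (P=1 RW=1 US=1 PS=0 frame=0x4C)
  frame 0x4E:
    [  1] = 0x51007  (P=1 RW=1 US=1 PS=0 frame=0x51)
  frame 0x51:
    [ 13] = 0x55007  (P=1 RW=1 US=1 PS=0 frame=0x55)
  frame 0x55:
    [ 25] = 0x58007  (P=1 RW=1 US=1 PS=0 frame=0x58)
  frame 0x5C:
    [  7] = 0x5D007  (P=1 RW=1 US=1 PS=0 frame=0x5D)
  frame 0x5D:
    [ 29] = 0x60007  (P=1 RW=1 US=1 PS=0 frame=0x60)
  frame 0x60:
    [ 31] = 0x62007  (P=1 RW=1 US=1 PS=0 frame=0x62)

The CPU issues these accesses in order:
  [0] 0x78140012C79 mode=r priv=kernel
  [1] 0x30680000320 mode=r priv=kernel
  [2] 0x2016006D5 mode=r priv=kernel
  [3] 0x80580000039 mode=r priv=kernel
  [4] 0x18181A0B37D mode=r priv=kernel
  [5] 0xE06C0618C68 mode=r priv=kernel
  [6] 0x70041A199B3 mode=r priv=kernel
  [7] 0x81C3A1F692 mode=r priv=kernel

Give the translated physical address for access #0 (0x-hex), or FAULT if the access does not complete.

Per-access translation:
#0 VA=0x78140012C79 (r,kernel):
  L0 @0x22[15] → 0x23007  P=1,RW=1,US=1,PS=0
  L1 @0x23[5] → 0x25007  P=1,RW=1,US=1,PS=0
  L2 @0x25[0] → 0x29007  P=1,RW=1,US=1,PS=0
  L3 @0x29[18] → 0x2D007  P=1,RW=1,US=1,PS=0
  → PA=0x2DC79  (4 entries read)
#1 VA=0x30680000320 (r,kernel):
  L0 @0x22[6] → 0x31007  P=1,RW=1,US=1,PS=0
  L1 @0x31[26] → 0x35087  P=1,RW=1,US=1,PS=1
  → PA=0x35320 (huge @L1)  (2 entries read)
#2 VA=0x2016006D5 (r,kernel):
  L0 @0x22[0] → 0x36007  P=1,RW=1,US=1,PS=0
  L1 @0x36[8] → 0x39007  P=1,RW=1,US=1,PS=0
  L2 @0x39[11] → 0x38000  P=0,RW=0,US=0,PS=0
  → PAGE_NOT_PRESENT  (3 entries read)
#3 VA=0x80580000039 (r,kernel):
  L0 @0x22[16] → 0x3D007  P=1,RW=1,US=1,PS=0
  L1 @0x3D[22] → 0x51002  P=0,RW=1,US=0,PS=0
  → PAGE_NOT_PRESENT  (2 entries read)
#4 VA=0x18181A0B37D (r,kernel):
  L0 @0x22[3] → 0x40007  P=1,RW=1,US=1,PS=0
  L1 @0x40[6] → 0x42007  P=1,RW=1,US=1,PS=0
  L2 @0x42[13] → 0x44007  P=1,RW=1,US=1,PS=0
  L3 @0x44[11] → 0x46007  P=1,RW=1,US=1,PS=0
  → PA=0x4637D  (4 entries read)
#5 VA=0xE06C0618C68 (r,kernel):
  L0 @0x22[28] → 0x47007  P=1,RW=1,US=1,PS=0
  L1 @0x47[27] → 0x48007  P=1,RW=1,US=1,PS=0
  L2 @0x48[3] → 0x49007  P=1,RW=1,US=1,PS=0
  L3 @0x49[24] → 0x4C007  P=1,RW=1,US=1,PS=0
  → PA=0x4CC68  (4 entries read)
#6 VA=0x70041A199B3 (r,kernel):
  L0 @0x22[14] → 0x4E007  P=1,RW=1,US=1,PS=0
  L1 @0x4E[1] → 0x51007  P=1,RW=1,US=1,PS=0
  L2 @0x51[13] → 0x55007  P=1,RW=1,US=1,PS=0
  L3 @0x55[25] → 0x58007  P=1,RW=1,US=1,PS=0
  → PA=0x589B3  (4 entries read)
#7 VA=0x81C3A1F692 (r,kernel):
  L0 @0x22[1] → 0x5C007  P=1,RW=1,US=1,PS=0
  L1 @0x5C[7] → 0x5D007  P=1,RW=1,US=1,PS=0
  L2 @0x5D[29] → 0x60007  P=1,RW=1,US=1,PS=0
  L3 @0x60[31] → 0x62007  P=1,RW=1,US=1,PS=0
  → PA=0x62692  (4 entries read)

Access #0 PA: 0x2DC79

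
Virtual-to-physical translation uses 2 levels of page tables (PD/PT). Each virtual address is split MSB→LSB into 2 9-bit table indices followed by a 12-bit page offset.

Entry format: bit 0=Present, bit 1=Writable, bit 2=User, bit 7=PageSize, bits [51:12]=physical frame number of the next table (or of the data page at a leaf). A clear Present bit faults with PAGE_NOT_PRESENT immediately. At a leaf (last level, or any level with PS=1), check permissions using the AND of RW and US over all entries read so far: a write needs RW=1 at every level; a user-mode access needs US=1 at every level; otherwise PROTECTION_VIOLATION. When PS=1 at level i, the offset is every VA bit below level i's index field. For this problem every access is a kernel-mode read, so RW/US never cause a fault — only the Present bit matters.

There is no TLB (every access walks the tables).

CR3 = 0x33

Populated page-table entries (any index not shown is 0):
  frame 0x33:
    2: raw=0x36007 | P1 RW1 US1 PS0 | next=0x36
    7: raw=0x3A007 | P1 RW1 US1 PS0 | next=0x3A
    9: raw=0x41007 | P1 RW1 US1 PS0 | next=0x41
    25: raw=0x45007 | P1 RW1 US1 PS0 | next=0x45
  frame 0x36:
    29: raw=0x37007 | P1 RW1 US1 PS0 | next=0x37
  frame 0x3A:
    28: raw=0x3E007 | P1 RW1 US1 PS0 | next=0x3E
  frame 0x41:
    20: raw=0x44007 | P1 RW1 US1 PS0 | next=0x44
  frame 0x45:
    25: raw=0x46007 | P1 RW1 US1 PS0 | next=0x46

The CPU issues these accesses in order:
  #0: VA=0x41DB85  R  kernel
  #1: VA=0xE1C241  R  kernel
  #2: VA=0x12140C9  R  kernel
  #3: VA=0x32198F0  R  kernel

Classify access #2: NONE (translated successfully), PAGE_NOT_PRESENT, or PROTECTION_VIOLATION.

Trace:
#0 VA=0x41DB85 (r,kernel):
  L0 @0x33[2] → 0x36007  P=1,RW=1,US=1,PS=0
  L1 @0x36[29] → 0x37007  P=1,RW=1,US=1,PS=0
  ✓ 0x37B85  — 2 lookups
#1 VA=0xE1C241 (r,kernel):
  L0 @0x33[7] → 0x3A007  P=1,RW=1,US=1,PS=0
  L1 @0x3A[28] → 0x3E007  P=1,RW=1,US=1,PS=0
  ✓ 0x3E241  — 2 lookups
#2 VA=0x12140C9 (r,kernel):
  L0 @0x33[9] → 0x41007  P=1,RW=1,US=1,PS=0
  L1 @0x41[20] → 0x44007  P=1,RW=1,US=1,PS=0
  ✓ 0x440C9  — 2 lookups
#3 VA=0x32198F0 (r,kernel):
  L0 @0x33[25] → 0x45007  P=1,RW=1,US=1,PS=0
  L1 @0x45[25] → 0x46007  P=1,RW=1,US=1,PS=0
  ✓ 0x468F0  — 2 lookups

Access #2 fault: NONE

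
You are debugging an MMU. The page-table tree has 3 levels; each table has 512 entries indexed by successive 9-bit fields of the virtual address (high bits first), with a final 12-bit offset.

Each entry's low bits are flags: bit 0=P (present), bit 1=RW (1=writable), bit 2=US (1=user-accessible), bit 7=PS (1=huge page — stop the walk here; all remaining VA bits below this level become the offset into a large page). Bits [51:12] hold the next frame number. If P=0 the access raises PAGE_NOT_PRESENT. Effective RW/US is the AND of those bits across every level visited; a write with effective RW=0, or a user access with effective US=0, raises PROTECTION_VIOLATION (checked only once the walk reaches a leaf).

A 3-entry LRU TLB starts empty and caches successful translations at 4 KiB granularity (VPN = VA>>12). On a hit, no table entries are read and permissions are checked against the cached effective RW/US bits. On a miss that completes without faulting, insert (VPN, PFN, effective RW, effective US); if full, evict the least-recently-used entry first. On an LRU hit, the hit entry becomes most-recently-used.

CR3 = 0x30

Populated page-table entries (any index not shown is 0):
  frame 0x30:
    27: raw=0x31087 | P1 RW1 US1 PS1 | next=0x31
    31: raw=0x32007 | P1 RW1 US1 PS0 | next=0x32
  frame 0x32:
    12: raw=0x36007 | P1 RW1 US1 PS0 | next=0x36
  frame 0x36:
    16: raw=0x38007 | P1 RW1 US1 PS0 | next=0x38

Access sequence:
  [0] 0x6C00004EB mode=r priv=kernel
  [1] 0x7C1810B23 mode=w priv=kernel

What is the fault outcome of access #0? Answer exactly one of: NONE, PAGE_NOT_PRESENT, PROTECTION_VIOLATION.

Walk each access:
#0 VA=0x6C00004EB (r,kernel):
  L0 @0x30[27] → 0x31087  P=1,RW=1,US=1,PS=1
  ⇒ phys 0x314EB (huge @L0)  [1 reads]
#1 VA=0x7C1810B23 (w,kernel):
  L0 @0x30[31] → 0x32007  P=1,RW=1,US=1,PS=0
  L1 @0x32[12] → 0x36007  P=1,RW=1,US=1,PS=0
  L2 @0x36[16] → 0x38007  P=1,RW=1,US=1,PS=0
  ⇒ phys 0x38B23  [3 reads]

Access #0 fault: NONE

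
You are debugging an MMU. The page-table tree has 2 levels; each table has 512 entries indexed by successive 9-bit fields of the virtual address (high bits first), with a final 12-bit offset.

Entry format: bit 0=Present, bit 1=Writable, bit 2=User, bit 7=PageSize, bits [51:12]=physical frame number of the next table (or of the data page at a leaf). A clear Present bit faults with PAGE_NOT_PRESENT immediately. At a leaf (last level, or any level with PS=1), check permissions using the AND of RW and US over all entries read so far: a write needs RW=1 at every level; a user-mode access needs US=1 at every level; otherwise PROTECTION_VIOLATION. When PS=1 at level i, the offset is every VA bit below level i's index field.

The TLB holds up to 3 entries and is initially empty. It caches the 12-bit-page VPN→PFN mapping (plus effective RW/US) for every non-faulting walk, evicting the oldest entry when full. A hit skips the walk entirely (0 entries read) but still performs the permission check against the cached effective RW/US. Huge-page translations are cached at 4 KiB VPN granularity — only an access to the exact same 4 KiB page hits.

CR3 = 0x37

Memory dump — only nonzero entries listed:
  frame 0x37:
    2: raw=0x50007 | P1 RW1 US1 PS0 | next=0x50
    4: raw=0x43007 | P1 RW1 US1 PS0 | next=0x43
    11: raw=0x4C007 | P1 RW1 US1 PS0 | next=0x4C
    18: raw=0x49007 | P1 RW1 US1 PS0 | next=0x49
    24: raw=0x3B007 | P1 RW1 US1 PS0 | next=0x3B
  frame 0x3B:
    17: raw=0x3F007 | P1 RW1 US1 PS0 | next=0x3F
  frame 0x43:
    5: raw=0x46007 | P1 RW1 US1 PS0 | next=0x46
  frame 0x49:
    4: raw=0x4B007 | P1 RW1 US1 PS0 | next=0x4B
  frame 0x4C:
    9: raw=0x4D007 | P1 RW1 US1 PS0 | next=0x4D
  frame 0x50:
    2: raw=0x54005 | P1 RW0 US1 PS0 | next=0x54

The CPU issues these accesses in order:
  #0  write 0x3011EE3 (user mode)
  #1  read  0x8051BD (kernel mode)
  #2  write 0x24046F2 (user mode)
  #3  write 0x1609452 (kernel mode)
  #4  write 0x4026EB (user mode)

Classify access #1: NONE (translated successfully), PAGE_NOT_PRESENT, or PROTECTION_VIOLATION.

Per-access translation:
#0 VA=0x3011EE3 (w,user):
  [0] read 0x37 idx=24: raw=0x3B007 flags P=1 W=1 U=1 S=0
  [1] read 0x3B idx=17: raw=0x3F007 flags P=1 W=1 U=1 S=0
  ✓ 0x3FEE3  — 2 lookups
#1 VA=0x8051BD (r,kernel):
  [0] read 0x37 idx=4: raw=0x43007 flags P=1 W=1 U=1 S=0
  [1] read 0x43 idx=5: raw=0x46007 flags P=1 W=1 U=1 S=0
  ✓ 0x461BD  — 2 lookups
#2 VA=0x24046F2 (w,user):
  [0] read 0x37 idx=18: raw=0x49007 flags P=1 W=1 U=1 S=0
  [1] read 0x49 idx=4: raw=0x4B007 flags P=1 W=1 U=1 S=0
  ✓ 0x4B6F2  — 2 lookups
#3 VA=0x1609452 (w,kernel):
  [0] read 0x37 idx=11: raw=0x4C007 flags P=1 W=1 U=1 S=0
  [1] read 0x4C idx=9: raw=0x4D007 flags P=1 W=1 U=1 S=0
  ✓ 0x4D452  — 2 lookups
#4 VA=0x4026EB (w,user):
  [0] read 0x37 idx=2: raw=0x50007 flags P=1 W=1 U=1 S=0
  [1] read 0x50 idx=2: raw=0x54005 flags P=1 W=0 U=1 S=0
  → PROTECTION_VIOLATION  (2 entries read)

Access #1 fault: NONE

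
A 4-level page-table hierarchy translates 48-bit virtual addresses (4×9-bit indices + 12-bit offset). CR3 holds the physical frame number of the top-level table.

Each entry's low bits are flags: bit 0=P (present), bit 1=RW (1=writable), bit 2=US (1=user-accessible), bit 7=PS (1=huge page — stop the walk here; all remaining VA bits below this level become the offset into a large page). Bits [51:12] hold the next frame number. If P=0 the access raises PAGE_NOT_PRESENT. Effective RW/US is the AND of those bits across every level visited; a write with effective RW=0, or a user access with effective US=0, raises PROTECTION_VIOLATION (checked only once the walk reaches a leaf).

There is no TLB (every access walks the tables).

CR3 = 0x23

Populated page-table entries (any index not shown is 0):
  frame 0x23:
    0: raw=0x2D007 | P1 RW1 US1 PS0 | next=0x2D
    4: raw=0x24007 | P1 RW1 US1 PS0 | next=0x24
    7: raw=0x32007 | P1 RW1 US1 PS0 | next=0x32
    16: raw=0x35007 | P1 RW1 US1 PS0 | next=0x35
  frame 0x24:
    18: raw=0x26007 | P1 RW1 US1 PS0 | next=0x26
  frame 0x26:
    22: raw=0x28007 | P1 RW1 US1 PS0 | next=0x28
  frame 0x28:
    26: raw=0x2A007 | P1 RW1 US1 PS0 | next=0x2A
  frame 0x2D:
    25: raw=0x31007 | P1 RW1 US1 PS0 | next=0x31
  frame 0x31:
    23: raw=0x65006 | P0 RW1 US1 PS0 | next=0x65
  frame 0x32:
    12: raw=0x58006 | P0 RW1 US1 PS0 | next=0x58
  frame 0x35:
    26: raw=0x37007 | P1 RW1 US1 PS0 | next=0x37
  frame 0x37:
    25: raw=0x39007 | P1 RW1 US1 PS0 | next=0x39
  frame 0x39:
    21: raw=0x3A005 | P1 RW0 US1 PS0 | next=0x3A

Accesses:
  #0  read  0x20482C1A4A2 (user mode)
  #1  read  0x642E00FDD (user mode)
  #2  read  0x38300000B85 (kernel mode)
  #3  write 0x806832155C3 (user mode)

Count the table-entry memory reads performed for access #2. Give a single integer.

Per-access translation:
#0 VA=0x20482C1A4A2 (r,user):
  lvl0: tbl 0x23, slot 4 ⇒ 0x24007 (P1/RW1/US1/PS0)
  lvl1: tbl 0x24, slot 18 ⇒ 0x26007 (P1/RW1/US1/PS0)
  lvl2: tbl 0x26, slot 22 ⇒ 0x28007 (P1/RW1/US1/PS0)
  lvl3: tbl 0x28, slot 26 ⇒ 0x2A007 (P1/RW1/US1/PS0)
  ✓ 0x2A4A2  — 4 lookups
#1 VA=0x642E00FDD (r,user):
  lvl0: tbl 0x23, slot 0 ⇒ 0x2D007 (P1/RW1/US1/PS0)
  lvl1: tbl 0x2D, slot 25 ⇒ 0x31007 (P1/RW1/US1/PS0)
  lvl2: tbl 0x31, slot 23 ⇒ 0x65006 (P0/RW1/US1/PS0)
  → PAGE_NOT_PRESENT  (3 entries read)
#2 VA=0x38300000B85 (r,kernel):
  lvl0: tbl 0x23, slot 7 ⇒ 0x32007 (P1/RW1/US1/PS0)
  lvl1: tbl 0x32, slot 12 ⇒ 0x58006 (P0/RW1/US1/PS0)
  → PAGE_NOT_PRESENT  (2 entries read)
#3 VA=0x806832155C3 (w,user):
  lvl0: tbl 0x23, slot 16 ⇒ 0x35007 (P1/RW1/US1/PS0)
  lvl1: tbl 0x35, slot 26 ⇒ 0x37007 (P1/RW1/US1/PS0)
  lvl2: tbl 0x37, slot 25 ⇒ 0x39007 (P1/RW1/US1/PS0)
  lvl3: tbl 0x39, slot 21 ⇒ 0x3A005 (P1/RW0/US1/PS0)
  → PROTECTION_VIOLATION  (4 entries read)

Entries read for #2: 2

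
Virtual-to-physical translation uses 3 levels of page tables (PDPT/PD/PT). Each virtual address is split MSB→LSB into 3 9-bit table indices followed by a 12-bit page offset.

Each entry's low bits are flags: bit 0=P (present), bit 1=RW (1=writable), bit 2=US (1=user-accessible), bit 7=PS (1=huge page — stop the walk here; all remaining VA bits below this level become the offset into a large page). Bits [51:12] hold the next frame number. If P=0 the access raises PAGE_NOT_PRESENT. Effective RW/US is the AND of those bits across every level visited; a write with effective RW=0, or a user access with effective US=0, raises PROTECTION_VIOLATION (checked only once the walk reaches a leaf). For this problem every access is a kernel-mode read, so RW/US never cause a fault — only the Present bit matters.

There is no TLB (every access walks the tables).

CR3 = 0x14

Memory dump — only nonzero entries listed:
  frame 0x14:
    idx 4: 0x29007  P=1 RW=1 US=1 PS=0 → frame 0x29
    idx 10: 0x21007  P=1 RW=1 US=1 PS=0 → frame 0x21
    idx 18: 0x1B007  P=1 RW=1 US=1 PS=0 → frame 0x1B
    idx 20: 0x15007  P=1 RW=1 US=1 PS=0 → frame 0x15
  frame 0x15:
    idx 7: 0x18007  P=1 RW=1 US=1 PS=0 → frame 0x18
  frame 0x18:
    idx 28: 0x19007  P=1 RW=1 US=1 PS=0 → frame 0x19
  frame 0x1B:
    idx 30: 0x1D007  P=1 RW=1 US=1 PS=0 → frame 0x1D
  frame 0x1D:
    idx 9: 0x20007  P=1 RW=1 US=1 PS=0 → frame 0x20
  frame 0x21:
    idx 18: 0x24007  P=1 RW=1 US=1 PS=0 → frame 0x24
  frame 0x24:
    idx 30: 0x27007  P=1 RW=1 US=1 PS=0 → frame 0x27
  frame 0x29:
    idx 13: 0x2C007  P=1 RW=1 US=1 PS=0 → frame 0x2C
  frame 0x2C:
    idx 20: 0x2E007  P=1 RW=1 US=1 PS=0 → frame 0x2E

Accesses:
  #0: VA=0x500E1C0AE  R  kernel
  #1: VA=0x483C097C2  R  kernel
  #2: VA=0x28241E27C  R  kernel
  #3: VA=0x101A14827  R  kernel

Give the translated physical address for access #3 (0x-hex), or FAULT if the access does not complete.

Per-access translation:
#0 VA=0x500E1C0AE (r,kernel):
  lvl0: tbl 0x14, slot 20 ⇒ 0x15007 (P1/RW1/US1/PS0)
  lvl1: tbl 0x15, slot 7 ⇒ 0x18007 (P1/RW1/US1/PS0)
  lvl2: tbl 0x18, slot 28 ⇒ 0x19007 (P1/RW1/US1/PS0)
  ⇒ phys 0x190AE  [3 reads]
#1 VA=0x483C097C2 (r,kernel):
  lvl0: tbl 0x14, slot 18 ⇒ 0x1B007 (P1/RW1/US1/PS0)
  lvl1: tbl 0x1B, slot 30 ⇒ 0x1D007 (P1/RW1/US1/PS0)
  lvl2: tbl 0x1D, slot 9 ⇒ 0x20007 (P1/RW1/US1/PS0)
  ⇒ phys 0x207C2  [3 reads]
#2 VA=0x28241E27C (r,kernel):
  lvl0: tbl 0x14, slot 10 ⇒ 0x21007 (P1/RW1/US1/PS0)
  lvl1: tbl 0x21, slot 18 ⇒ 0x24007 (P1/RW1/US1/PS0)
  lvl2: tbl 0x24, slot 30 ⇒ 0x27007 (P1/RW1/US1/PS0)
  ⇒ phys 0x2727C  [3 reads]
#3 VA=0x101A14827 (r,kernel):
  lvl0: tbl 0x14, slot 4 ⇒ 0x29007 (P1/RW1/US1/PS0)
  lvl1: tbl 0x29, slot 13 ⇒ 0x2C007 (P1/RW1/US1/PS0)
  lvl2: tbl 0x2C, slot 20 ⇒ 0x2E007 (P1/RW1/US1/PS0)
  ⇒ phys 0x2E827  [3 reads]

Access #3 PA: 0x2E827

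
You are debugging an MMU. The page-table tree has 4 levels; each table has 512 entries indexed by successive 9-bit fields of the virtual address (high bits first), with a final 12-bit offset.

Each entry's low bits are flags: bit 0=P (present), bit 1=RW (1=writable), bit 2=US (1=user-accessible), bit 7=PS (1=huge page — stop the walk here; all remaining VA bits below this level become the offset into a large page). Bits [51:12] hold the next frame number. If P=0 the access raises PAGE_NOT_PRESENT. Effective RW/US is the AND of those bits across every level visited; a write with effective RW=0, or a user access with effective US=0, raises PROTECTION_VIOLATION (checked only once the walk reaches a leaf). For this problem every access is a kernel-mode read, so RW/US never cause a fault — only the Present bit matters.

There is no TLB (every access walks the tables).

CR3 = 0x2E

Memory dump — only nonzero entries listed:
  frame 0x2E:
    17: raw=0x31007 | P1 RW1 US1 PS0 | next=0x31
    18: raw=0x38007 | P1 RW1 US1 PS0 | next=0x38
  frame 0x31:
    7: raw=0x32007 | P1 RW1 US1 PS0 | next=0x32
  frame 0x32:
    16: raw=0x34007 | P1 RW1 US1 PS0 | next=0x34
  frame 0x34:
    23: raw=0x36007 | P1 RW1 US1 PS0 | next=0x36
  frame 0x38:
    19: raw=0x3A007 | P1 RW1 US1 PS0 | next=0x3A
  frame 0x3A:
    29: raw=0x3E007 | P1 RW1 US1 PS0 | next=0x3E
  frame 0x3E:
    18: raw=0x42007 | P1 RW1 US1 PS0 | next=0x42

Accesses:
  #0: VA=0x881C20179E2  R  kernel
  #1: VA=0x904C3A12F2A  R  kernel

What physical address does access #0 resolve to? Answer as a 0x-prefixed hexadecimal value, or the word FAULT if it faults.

Walk each access:
#0 VA=0x881C20179E2 (r,kernel):
  L0: frame=0x2E idx=17 entry=0x31007 [P=1 RW=1 US=1 PS=0]
  L1: frame=0x31 idx=7 entry=0x32007 [P=1 RW=1 US=1 PS=0]
  L2: frame=0x32 idx=16 entry=0x34007 [P=1 RW=1 US=1 PS=0]
  L3: frame=0x34 idx=23 entry=0x36007 [P=1 RW=1 US=1 PS=0]
  ✓ 0x369E2  — 4 lookups
#1 VA=0x904C3A12F2A (r,kernel):
  L0: frame=0x2E idx=18 entry=0x38007 [P=1 RW=1 US=1 PS=0]
  L1: frame=0x38 idx=19 entry=0x3A007 [P=1 RW=1 US=1 PS=0]
  L2: frame=0x3A idx=29 entry=0x3E007 [P=1 RW=1 US=1 PS=0]
  L3: frame=0x3E idx=18 entry=0x42007 [P=1 RW=1 US=1 PS=0]
  ✓ 0x42F2A  — 4 lookups

Access #0 PA: 0x369E2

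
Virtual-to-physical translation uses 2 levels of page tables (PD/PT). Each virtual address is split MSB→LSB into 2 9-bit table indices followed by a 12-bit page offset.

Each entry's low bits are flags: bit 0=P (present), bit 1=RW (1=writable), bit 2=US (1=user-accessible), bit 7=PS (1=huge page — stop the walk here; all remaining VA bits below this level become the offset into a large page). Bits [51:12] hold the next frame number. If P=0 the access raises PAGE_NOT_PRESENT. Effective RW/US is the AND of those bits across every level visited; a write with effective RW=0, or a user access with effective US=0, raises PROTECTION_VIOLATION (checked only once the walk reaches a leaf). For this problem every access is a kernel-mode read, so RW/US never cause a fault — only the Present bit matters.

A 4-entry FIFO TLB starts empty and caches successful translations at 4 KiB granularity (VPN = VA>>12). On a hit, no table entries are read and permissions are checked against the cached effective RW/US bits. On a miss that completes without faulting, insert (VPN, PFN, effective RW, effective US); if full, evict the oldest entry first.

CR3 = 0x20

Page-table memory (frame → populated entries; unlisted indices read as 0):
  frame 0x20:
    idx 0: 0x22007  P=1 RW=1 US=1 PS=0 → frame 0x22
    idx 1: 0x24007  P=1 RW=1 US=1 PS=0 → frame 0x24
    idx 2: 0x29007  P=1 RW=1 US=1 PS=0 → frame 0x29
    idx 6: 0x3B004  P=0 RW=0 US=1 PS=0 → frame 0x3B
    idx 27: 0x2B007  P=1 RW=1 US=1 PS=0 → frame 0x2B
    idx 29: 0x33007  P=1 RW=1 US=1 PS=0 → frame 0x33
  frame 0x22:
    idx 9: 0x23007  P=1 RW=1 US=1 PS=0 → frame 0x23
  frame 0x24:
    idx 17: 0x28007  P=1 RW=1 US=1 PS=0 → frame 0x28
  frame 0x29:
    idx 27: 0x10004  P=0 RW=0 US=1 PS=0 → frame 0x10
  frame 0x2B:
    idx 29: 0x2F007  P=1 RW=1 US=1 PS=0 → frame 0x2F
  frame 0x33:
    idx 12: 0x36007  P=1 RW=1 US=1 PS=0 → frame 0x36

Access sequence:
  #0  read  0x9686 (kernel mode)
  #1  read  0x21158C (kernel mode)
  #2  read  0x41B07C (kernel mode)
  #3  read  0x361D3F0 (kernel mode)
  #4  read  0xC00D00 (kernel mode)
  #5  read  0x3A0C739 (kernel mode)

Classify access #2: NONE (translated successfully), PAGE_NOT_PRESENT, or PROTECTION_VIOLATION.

Per-access translation:
#0 VA=0x9686 (r,kernel):
  L0: frame=0x20 idx=0 entry=0x22007 [P=1 RW=1 US=1 PS=0]
  L1: frame=0x22 idx=9 entry=0x23007 [P=1 RW=1 US=1 PS=0]
  → PA=0x23686  (2 entries read)
#1 VA=0x21158C (r,kernel):
  L0: frame=0x20 idx=1 entry=0x24007 [P=1 RW=1 US=1 PS=0]
  L1: frame=0x24 idx=17 entry=0x28007 [P=1 RW=1 US=1 PS=0]
  → PA=0x2858C  (2 entries read)
#2 VA=0x41B07C (r,kernel):
  L0: frame=0x20 idx=2 entry=0x29007 [P=1 RW=1 US=1 PS=0]
  L1: frame=0x29 idx=27 entry=0x10004 [P=0 RW=0 US=1 PS=0]
  ✗ PAGE_NOT_PRESENT  [2 reads]
#3 VA=0x361D3F0 (r,kernel):
  L0: frame=0x20 idx=27 entry=0x2B007 [P=1 RW=1 US=1 PS=0]
  L1: frame=0x2B idx=29 entry=0x2F007 [P=1 RW=1 US=1 PS=0]
  → PA=0x2F3F0  (2 entries read)
#4 VA=0xC00D00 (r,kernel):
  L0: frame=0x20 idx=6 entry=0x3B004 [P=0 RW=0 US=1 PS=0]
  ✗ PAGE_NOT_PRESENT  [1 reads]
#5 VA=0x3A0C739 (r,kernel):
  L0: frame=0x20 idx=29 entry=0x33007 [P=1 RW=1 US=1 PS=0]
  L1: frame=0x33 idx=12 entry=0x36007 [P=1 RW=1 US=1 PS=0]
  → PA=0x36739  (2 entries read)

Access #2 fault: PAGE_NOT_PRESENT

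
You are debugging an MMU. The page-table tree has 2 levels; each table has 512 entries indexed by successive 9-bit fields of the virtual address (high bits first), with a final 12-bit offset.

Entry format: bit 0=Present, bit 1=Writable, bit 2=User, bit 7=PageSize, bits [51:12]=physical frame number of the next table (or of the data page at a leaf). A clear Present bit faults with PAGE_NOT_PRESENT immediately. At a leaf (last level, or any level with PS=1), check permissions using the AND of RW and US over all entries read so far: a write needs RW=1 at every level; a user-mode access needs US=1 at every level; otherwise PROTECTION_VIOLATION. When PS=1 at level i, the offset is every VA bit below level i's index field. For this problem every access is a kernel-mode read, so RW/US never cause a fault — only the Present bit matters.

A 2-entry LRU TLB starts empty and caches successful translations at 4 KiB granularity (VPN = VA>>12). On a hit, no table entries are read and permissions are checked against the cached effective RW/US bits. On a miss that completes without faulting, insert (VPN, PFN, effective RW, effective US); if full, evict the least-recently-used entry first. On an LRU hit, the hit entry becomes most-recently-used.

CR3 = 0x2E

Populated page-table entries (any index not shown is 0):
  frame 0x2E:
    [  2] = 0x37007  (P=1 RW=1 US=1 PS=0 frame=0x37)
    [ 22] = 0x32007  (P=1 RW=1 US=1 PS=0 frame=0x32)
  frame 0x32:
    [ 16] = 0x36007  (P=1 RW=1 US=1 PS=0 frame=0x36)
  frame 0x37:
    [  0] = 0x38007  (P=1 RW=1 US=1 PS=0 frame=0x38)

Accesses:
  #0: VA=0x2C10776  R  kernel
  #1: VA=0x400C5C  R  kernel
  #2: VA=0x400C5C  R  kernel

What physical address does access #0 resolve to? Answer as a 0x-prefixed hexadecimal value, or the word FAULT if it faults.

Trace:
#0 VA=0x2C10776 (r,kernel):
  L0: frame=0x2E idx=22 entry=0x32007 [P=1 RW=1 US=1 PS=0]
  L1: frame=0x32 idx=16 entry=0x36007 [P=1 RW=1 US=1 PS=0]
  ⇒ phys 0x36776  [2 reads]
#1 VA=0x400C5C (r,kernel):
  L0: frame=0x2E idx=2 entry=0x37007 [P=1 RW=1 US=1 PS=0]
  L1: frame=0x37 idx=0 entry=0x38007 [P=1 RW=1 US=1 PS=0]
  ⇒ phys 0x38C5C  [2 reads]
#2 VA=0x400C5C (r,kernel):
  TLB hit vpn=0x400 → PA=0x38C5C

Access #0 PA: 0x36776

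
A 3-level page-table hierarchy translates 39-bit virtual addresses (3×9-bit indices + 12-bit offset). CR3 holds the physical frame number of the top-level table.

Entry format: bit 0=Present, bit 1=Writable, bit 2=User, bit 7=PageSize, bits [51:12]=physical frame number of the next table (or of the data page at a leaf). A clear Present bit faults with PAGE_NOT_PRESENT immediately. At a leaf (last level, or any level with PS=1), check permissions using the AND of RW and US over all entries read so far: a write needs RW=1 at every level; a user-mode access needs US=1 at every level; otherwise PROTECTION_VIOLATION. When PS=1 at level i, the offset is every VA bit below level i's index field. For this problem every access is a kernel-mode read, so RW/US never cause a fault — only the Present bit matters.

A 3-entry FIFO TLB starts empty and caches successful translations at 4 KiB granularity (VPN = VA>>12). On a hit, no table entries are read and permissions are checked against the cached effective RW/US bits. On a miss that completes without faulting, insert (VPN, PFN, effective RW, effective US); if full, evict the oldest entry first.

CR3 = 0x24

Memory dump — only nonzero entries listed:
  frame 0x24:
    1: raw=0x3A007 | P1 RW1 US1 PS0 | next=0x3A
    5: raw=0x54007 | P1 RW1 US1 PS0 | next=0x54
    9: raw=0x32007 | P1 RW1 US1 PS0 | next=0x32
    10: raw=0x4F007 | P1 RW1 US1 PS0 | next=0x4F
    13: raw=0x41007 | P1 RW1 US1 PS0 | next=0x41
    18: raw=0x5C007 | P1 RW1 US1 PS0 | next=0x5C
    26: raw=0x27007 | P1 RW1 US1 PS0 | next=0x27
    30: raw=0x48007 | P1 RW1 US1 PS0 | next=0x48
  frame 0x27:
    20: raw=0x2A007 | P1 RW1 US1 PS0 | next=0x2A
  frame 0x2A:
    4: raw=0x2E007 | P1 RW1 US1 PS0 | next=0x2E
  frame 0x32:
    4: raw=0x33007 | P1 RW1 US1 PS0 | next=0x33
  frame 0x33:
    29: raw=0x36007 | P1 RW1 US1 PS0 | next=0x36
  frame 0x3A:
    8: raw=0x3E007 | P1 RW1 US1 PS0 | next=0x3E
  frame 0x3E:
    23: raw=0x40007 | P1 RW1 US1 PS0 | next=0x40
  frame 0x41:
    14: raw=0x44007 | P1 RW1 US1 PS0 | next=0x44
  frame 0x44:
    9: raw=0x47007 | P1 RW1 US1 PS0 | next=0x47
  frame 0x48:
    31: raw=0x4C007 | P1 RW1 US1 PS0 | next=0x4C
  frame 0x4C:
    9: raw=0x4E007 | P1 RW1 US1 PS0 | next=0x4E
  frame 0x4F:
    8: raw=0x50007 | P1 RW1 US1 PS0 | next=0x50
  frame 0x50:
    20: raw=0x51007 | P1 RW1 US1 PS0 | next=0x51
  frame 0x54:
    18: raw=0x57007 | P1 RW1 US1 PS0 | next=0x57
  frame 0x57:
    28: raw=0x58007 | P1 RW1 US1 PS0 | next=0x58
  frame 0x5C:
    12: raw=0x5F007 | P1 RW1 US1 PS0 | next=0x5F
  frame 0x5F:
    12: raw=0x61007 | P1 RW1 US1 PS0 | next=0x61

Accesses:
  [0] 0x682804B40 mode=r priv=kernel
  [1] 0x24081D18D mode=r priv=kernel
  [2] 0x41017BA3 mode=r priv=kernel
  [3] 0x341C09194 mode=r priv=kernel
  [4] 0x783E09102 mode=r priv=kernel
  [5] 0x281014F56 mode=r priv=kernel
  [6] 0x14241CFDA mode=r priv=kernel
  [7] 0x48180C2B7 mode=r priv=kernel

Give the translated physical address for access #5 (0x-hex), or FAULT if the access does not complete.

Trace:
#0 VA=0x682804B40 (r,kernel):
  lvl0: tbl 0x24, slot 26 ⇒ 0x27007 (P1/RW1/US1/PS0)
  lvl1: tbl 0x27, slot 20 ⇒ 0x2A007 (P1/RW1/US1/PS0)
  lvl2: tbl 0x2A, slot 4 ⇒ 0x2E007 (P1/RW1/US1/PS0)
  → PA=0x2EB40  (3 entries read)
#1 VA=0x24081D18D (r,kernel):
  lvl0: tbl 0x24, slot 9 ⇒ 0x32007 (P1/RW1/US1/PS0)
  lvl1: tbl 0x32, slot 4 ⇒ 0x33007 (P1/RW1/US1/PS0)
  lvl2: tbl 0x33, slot 29 ⇒ 0x36007 (P1/RW1/US1/PS0)
  → PA=0x3618D  (3 entries read)
#2 VA=0x41017BA3 (r,kernel):
  lvl0: tbl 0x24, slot 1 ⇒ 0x3A007 (P1/RW1/US1/PS0)
  lvl1: tbl 0x3A, slot 8 ⇒ 0x3E007 (P1/RW1/US1/PS0)
  lvl2: tbl 0x3E, slot 23 ⇒ 0x40007 (P1/RW1/US1/PS0)
  → PA=0x40BA3  (3 entries read)
#3 VA=0x341C09194 (r,kernel):
  lvl0: tbl 0x24, slot 13 ⇒ 0x41007 (P1/RW1/US1/PS0)
  lvl1: tbl 0x41, slot 14 ⇒ 0x44007 (P1/RW1/US1/PS0)
  lvl2: tbl 0x44, slot 9 ⇒ 0x47007 (P1/RW1/US1/PS0)
  → PA=0x47194  (3 entries read)
#4 VA=0x783E09102 (r,kernel):
  lvl0: tbl 0x24, slot 30 ⇒ 0x48007 (P1/RW1/US1/PS0)
  lvl1: tbl 0x48, slot 31 ⇒ 0x4C007 (P1/RW1/US1/PS0)
  lvl2: tbl 0x4C, slot 9 ⇒ 0x4E007 (P1/RW1/US1/PS0)
  → PA=0x4E102  (3 entries read)
#5 VA=0x281014F56 (r,kernel):
  lvl0: tbl 0x24, slot 10 ⇒ 0x4F007 (P1/RW1/US1/PS0)
  lvl1: tbl 0x4F, slot 8 ⇒ 0x50007 (P1/RW1/US1/PS0)
  lvl2: tbl 0x50, slot 20 ⇒ 0x51007 (P1/RW1/US1/PS0)
  → PA=0x51F56  (3 entries read)
#6 VA=0x14241CFDA (r,kernel):
  lvl0: tbl 0x24, slot 5 ⇒ 0x54007 (P1/RW1/US1/PS0)
  lvl1: tbl 0x54, slot 18 ⇒ 0x57007 (P1/RW1/US1/PS0)
  lvl2: tbl 0x57, slot 28 ⇒ 0x58007 (P1/RW1/US1/PS0)
  → PA=0x58FDA  (3 entries read)
#7 VA=0x48180C2B7 (r,kernel):
  lvl0: tbl 0x24, slot 18 ⇒ 0x5C007 (P1/RW1/US1/PS0)
  lvl1: tbl 0x5C, slot 12 ⇒ 0x5F007 (P1/RW1/US1/PS0)
  lvl2: tbl 0x5F, slot 12 ⇒ 0x61007 (P1/RW1/US1/PS0)
  → PA=0x612B7  (3 entries read)

Access #5 PA: 0x51F56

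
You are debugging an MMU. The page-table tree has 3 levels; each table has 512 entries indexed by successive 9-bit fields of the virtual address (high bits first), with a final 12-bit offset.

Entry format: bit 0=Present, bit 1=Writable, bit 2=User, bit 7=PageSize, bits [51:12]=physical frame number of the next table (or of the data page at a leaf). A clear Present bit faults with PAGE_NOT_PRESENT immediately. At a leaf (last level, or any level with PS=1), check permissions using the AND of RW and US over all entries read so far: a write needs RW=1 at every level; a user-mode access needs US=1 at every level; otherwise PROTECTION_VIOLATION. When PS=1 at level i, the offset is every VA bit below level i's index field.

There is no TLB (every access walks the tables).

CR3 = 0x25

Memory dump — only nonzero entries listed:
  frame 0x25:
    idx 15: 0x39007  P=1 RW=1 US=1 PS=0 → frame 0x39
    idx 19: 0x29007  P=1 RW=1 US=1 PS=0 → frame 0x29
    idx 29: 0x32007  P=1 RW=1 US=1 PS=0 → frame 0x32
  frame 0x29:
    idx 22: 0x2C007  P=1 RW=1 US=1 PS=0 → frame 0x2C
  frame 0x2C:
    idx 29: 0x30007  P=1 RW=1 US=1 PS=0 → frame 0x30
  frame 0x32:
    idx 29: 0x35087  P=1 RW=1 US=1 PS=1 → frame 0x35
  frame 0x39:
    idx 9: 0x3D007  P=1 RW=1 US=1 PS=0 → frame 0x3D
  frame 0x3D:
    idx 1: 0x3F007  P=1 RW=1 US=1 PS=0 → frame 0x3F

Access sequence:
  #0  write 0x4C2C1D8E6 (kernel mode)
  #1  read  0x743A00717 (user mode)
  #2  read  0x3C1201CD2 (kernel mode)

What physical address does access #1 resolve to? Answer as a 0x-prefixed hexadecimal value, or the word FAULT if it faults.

Walk each access:
#0 VA=0x4C2C1D8E6 (w,kernel):
  L0: frame=0x25 idx=19 entry=0x29007 [P=1 RW=1 US=1 PS=0]
  L1: frame=0x29 idx=22 entry=0x2C007 [P=1 RW=1 US=1 PS=0]
  L2: frame=0x2C idx=29 entry=0x30007 [P=1 RW=1 US=1 PS=0]
  → PA=0x308E6  (3 entries read)
#1 VA=0x743A00717 (r,user):
  L0: frame=0x25 idx=29 entry=0x32007 [P=1 RW=1 US=1 PS=0]
  L1: frame=0x32 idx=29 entry=0x35087 [P=1 RW=1 US=1 PS=1]
  → PA=0x35717 (huge @L1)  (2 entries read)
#2 VA=0x3C1201CD2 (r,kernel):
  L0: frame=0x25 idx=15 entry=0x39007 [P=1 RW=1 US=1 PS=0]
  L1: frame=0x39 idx=9 entry=0x3D007 [P=1 RW=1 US=1 PS=0]
  L2: frame=0x3D idx=1 entry=0x3F007 [P=1 RW=1 US=1 PS=0]
  → PA=0x3FCD2  (3 entries read)

Access #1 PA: 0x35717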